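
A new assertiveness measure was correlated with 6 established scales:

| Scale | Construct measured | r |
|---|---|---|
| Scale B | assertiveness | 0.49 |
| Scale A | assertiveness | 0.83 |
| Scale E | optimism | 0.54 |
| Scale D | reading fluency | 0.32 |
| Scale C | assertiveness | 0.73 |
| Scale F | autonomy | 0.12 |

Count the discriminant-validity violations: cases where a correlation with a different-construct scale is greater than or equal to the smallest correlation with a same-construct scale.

Convergent (same construct = assertiveness): Scale B, Scale A, Scale C.
Smallest convergent = 0.49. Discriminant values: 0.54, 0.32, 0.12; count ≥ 0.49 → 1.

1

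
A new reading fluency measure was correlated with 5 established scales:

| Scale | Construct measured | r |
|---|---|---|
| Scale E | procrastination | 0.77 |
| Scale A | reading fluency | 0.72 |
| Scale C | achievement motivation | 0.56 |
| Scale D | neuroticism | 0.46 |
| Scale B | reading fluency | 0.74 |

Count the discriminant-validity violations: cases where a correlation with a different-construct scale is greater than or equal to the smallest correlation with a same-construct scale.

Convergent (same construct = reading fluency): Scale A, Scale B.
Smallest convergent = 0.72. Discriminant values: 0.77, 0.56, 0.46; count ≥ 0.72 → 1.

1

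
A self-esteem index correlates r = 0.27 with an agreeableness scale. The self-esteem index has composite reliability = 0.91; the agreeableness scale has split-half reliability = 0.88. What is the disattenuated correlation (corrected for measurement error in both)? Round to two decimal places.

r_true = r_obs / √(r_xx · r_yy) = 0.27 / √(0.91 × 0.88) = 0.27 / √0.8008 = 0.27 / 0.8949 ≈ 0.30.

0.30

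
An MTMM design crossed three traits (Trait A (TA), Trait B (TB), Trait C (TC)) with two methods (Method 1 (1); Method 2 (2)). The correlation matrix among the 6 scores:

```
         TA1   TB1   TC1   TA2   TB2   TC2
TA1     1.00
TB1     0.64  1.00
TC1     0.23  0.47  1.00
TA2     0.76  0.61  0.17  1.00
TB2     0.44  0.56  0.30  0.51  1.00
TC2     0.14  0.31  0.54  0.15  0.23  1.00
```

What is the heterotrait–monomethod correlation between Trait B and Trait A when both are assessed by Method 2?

0.51

Different traits, same method: r(TB2, TA2) = 0.51.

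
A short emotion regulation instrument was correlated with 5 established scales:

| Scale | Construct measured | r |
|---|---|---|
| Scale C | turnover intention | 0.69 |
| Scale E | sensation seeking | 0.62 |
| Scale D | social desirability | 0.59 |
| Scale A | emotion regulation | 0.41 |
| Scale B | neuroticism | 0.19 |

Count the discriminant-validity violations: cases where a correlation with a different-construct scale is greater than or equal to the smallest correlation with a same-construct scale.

Convergent (same construct = emotion regulation): Scale A.
Smallest convergent = 0.41. Discriminant values: 0.69, 0.62, 0.59, 0.19; count ≥ 0.41 → 3.

3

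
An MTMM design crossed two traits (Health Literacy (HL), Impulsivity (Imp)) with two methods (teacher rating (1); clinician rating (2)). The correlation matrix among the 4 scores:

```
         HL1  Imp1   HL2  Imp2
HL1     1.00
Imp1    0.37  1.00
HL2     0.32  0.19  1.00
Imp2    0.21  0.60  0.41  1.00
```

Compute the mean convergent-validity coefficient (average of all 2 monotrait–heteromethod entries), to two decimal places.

Convergent values: 0.32, 0.60; mean = 0.92/2 = 0.46.

0.46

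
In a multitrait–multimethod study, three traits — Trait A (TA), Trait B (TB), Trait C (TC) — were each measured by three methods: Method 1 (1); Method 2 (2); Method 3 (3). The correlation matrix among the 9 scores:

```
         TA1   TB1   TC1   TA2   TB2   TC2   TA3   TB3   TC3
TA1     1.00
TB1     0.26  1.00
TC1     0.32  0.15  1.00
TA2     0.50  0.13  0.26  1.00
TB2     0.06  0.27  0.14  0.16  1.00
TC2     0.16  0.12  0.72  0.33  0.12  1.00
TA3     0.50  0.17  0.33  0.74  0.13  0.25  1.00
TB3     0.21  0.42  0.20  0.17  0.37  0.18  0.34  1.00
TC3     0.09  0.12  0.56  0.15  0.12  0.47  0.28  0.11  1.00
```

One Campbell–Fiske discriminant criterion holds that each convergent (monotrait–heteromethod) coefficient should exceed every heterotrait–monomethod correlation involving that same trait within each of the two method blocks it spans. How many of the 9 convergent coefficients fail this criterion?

Convergent coefficients and their comparison sets:
TA (methods 1·2): 0.50 vs {0.26, 0.16, 0.32, 0.33} → pass.
TA (methods 1·3): 0.50 vs {0.26, 0.34, 0.32, 0.28} → pass.
TA (methods 2·3): 0.74 vs {0.16, 0.34, 0.33, 0.28} → pass.
TB (methods 1·2): 0.27 vs {0.26, 0.16, 0.15, 0.12} → pass.
TB (methods 1·3): 0.42 vs {0.26, 0.34, 0.15, 0.11} → pass.
TB (methods 2·3): 0.37 vs {0.16, 0.34, 0.12, 0.11} → pass.
TC (methods 1·2): 0.72 vs {0.32, 0.33, 0.15, 0.12} → pass.
TC (methods 1·3): 0.56 vs {0.32, 0.28, 0.15, 0.11} → pass.
TC (methods 2·3): 0.47 vs {0.33, 0.28, 0.12, 0.11} → pass.
0 of 9 fail.

0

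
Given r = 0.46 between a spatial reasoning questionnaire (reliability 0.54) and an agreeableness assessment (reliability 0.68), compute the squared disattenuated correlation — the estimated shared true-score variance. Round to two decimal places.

Disattenuated r = 0.46 / √(0.54 × 0.68) = 0.46 / 0.6060 = 0.7591.
Shared true-score variance = 0.7591² = 0.5762 ≈ 0.58.

0.58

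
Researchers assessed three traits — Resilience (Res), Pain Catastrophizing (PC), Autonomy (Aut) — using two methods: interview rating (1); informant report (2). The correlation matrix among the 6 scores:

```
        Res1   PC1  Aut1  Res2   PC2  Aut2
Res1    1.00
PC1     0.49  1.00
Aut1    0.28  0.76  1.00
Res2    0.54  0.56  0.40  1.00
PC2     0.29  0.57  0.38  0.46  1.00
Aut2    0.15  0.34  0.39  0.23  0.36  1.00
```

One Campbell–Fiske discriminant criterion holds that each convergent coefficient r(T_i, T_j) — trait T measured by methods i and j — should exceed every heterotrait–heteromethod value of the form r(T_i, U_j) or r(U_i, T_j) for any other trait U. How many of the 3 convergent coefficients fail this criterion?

Convergent coefficients and their comparison sets:
Res (methods 1·2): 0.54 vs {0.29, 0.56, 0.15, 0.40} → fail.
PC (methods 1·2): 0.57 vs {0.56, 0.29, 0.34, 0.38} → pass.
Aut (methods 1·2): 0.39 vs {0.40, 0.15, 0.38, 0.34} → fail.
2 of 3 fail.

2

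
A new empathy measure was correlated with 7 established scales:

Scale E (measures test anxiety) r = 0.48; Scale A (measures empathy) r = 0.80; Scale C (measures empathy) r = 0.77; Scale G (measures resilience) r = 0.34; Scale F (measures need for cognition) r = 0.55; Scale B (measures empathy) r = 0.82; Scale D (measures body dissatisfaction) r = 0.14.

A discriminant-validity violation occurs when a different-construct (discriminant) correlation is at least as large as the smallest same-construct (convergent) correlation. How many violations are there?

0

Convergent (same construct = empathy): Scale A, Scale C, Scale B.
Smallest convergent = 0.77. Discriminant values: 0.48, 0.34, 0.55, 0.14; count ≥ 0.77 → 0.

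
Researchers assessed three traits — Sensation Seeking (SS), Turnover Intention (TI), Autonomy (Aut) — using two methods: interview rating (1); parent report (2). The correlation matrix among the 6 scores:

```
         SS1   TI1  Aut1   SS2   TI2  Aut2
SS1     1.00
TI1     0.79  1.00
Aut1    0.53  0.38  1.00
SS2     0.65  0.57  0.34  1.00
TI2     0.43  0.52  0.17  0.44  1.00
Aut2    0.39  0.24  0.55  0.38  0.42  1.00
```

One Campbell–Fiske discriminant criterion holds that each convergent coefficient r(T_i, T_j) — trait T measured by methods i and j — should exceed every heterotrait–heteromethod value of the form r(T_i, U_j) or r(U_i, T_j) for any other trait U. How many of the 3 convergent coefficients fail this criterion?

1

Each convergent coefficient versus the relevant comparison correlations:
SS (methods 1·2): 0.65 vs {0.43, 0.57, 0.39, 0.34} → pass.
TI (methods 1·2): 0.52 vs {0.57, 0.43, 0.24, 0.17} → fail.
Aut (methods 1·2): 0.55 vs {0.34, 0.39, 0.17, 0.24} → pass.
1 of 3 fail.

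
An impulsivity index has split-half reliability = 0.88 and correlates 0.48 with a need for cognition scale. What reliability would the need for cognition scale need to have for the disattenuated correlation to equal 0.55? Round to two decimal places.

r_true = r_obs / √(r_xx · r_yy) ⇒ 0.55 = 0.48 / √(0.88 · r_yy).
√(0.88 · r_yy) = 0.48 / 0.55 = 0.8727; 0.88 · r_yy = 0.7616; r_yy = 0.7616 / 0.88 ≈ 0.87.

0.87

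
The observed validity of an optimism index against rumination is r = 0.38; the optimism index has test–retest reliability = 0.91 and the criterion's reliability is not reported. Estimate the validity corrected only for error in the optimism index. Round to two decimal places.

0.40

Single correction: r_c = r_obs / √r_xx = 0.38 / √0.91 = 0.38 / 0.9539 ≈ 0.40.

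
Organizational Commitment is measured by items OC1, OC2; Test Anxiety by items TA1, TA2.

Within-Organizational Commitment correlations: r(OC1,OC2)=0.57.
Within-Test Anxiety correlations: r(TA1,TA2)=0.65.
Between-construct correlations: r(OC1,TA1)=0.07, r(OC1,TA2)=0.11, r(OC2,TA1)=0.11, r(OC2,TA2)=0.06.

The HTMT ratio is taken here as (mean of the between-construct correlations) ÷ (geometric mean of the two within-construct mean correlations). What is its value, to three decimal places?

Mean heterotrait r = 0.35/4 = 0.0875.
Mean within-OC = 0.57/1 = 0.5700; mean within-TA = 0.65/1 = 0.6500.
Geometric mean = √(0.5700 × 0.6500) = 0.6087.
HTMT = 0.0875 / 0.6087 = 0.144.

0.144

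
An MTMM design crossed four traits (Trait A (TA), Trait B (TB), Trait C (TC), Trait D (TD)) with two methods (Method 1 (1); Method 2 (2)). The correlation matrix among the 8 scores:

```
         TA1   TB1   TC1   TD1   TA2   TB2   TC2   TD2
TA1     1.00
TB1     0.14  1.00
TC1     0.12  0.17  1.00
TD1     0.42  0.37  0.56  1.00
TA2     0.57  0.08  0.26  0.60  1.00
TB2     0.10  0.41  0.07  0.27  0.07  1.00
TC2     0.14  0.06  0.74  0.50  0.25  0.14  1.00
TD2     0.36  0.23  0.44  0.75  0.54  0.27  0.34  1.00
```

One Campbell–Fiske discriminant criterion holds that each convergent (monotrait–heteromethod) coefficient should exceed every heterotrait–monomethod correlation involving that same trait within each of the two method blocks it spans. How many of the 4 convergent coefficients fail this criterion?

0

Checking each validity diagonal entry against its comparison values:
TA (methods 1·2): 0.57 vs {0.14, 0.07, 0.12, 0.25, 0.42, 0.54} → pass.
TB (methods 1·2): 0.41 vs {0.14, 0.07, 0.17, 0.14, 0.37, 0.27} → pass.
TC (methods 1·2): 0.74 vs {0.12, 0.25, 0.17, 0.14, 0.56, 0.34} → pass.
TD (methods 1·2): 0.75 vs {0.42, 0.54, 0.37, 0.27, 0.56, 0.34} → pass.
0 of 4 fail.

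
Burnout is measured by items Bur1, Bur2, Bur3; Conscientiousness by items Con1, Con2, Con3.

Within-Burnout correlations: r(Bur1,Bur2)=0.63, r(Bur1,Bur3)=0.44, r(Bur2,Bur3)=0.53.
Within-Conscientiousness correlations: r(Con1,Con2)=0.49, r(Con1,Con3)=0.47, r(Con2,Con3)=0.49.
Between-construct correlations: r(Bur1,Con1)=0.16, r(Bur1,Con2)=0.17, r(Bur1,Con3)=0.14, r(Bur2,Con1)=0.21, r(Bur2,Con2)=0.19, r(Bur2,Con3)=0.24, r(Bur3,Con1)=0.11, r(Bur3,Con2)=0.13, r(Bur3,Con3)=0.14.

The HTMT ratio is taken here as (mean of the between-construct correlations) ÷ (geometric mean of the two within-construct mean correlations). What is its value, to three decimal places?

Mean between = 1.49/9 = 0.1656.
Mean within-Bur = 1.60/3 = 0.5333; mean within-Con = 1.45/3 = 0.4833.
Geometric mean = √(0.5333 × 0.4833) = 0.5077.
HTMT = 0.1656 / 0.5077 = 0.326.

0.326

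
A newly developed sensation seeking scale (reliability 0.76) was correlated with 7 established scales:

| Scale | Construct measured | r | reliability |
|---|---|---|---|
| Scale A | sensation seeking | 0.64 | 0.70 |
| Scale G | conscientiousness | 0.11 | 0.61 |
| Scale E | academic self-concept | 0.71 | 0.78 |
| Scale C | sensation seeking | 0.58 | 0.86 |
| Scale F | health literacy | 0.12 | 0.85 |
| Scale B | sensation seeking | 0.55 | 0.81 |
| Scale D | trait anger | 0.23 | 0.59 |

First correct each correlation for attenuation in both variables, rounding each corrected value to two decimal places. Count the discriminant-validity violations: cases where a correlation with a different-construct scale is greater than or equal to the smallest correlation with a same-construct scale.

1

Disattenuated r (r / √(r_scale · r_new)):
  Scale A (conv): 0.64 / √(0.70·0.76) = 0.88
  Scale G (disc): 0.11 / √(0.61·0.76) = 0.16
  Scale E (disc): 0.71 / √(0.78·0.76) = 0.92
  Scale C (conv): 0.58 / √(0.86·0.76) = 0.72
  Scale F (disc): 0.12 / √(0.85·0.76) = 0.15
  Scale B (conv): 0.55 / √(0.81·0.76) = 0.70
  Scale D (disc): 0.23 / √(0.59·0.76) = 0.34
Smallest convergent = 0.70. Discriminant values: 0.16, 0.92, 0.15, 0.34; count ≥ 0.70 → 1.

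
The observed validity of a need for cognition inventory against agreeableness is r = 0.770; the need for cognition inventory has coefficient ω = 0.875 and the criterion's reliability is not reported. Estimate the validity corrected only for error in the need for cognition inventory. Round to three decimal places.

0.823

Single correction: r_c = r_obs / √r_xx = 0.770 / √0.875 = 0.770 / 0.9354 ≈ 0.823.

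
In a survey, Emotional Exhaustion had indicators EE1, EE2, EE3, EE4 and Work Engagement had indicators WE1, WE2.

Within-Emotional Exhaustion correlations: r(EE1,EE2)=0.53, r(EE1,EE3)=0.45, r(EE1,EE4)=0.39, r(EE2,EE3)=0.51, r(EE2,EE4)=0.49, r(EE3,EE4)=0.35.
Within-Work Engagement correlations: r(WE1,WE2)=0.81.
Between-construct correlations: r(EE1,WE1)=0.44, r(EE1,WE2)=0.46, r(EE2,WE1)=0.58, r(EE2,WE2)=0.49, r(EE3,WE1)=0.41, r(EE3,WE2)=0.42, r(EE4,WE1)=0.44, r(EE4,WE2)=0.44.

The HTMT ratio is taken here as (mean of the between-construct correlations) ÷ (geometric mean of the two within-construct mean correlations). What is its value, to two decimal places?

Between-construct mean = 3.68/8 = 0.4600.
Mean within-EE = 2.72/6 = 0.4533; mean within-WE = 0.81/1 = 0.8100.
Geometric mean = √(0.4533 × 0.8100) = 0.6059.
HTMT = 0.4600 / 0.6059 = 0.76.

0.76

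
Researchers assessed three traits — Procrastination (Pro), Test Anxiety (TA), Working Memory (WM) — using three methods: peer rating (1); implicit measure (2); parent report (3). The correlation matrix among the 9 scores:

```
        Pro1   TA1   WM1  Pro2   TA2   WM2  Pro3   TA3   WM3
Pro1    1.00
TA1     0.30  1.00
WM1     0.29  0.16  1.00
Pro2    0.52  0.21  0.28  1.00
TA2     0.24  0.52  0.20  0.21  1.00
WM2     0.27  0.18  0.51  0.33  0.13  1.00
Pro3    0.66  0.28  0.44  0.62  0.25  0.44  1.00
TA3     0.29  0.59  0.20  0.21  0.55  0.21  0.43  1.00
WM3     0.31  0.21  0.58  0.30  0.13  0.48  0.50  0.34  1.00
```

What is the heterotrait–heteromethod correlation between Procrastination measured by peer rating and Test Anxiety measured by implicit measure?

0.24

Different traits and methods: r(Pro1, TA2) = 0.24.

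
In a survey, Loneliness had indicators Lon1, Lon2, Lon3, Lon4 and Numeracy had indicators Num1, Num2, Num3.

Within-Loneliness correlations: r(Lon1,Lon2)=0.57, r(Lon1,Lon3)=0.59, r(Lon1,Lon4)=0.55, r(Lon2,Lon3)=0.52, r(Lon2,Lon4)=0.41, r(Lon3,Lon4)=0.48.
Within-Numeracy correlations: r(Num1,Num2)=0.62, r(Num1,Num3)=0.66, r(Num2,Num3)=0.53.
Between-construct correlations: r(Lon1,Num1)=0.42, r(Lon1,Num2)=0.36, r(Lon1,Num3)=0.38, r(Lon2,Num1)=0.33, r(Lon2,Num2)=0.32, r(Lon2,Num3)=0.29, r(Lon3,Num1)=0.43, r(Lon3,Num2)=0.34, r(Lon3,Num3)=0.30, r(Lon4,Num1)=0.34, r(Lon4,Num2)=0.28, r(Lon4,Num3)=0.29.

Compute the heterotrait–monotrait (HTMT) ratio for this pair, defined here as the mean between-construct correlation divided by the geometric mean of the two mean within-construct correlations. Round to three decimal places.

0.607

Mean heterotrait r = 4.08/12 = 0.3400.
Mean within-Lon = 3.12/6 = 0.5200; mean within-Num = 1.81/3 = 0.6033.
Geometric mean = √(0.5200 × 0.6033) = 0.5601.
HTMT = 0.3400 / 0.5601 = 0.607.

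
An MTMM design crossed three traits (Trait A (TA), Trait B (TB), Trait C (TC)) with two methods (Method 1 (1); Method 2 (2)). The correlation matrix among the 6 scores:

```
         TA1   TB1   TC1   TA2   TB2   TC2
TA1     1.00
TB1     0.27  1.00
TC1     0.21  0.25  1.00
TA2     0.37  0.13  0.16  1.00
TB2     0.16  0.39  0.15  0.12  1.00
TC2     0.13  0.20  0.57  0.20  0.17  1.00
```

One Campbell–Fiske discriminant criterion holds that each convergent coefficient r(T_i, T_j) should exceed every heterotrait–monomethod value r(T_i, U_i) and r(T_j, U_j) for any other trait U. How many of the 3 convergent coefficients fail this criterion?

Convergent coefficients and their comparison sets:
TA (methods 1·2): 0.37 vs {0.27, 0.12, 0.21, 0.20} → pass.
TB (methods 1·2): 0.39 vs {0.27, 0.12, 0.25, 0.17} → pass.
TC (methods 1·2): 0.57 vs {0.21, 0.20, 0.25, 0.17} → pass.
0 of 3 fail.

0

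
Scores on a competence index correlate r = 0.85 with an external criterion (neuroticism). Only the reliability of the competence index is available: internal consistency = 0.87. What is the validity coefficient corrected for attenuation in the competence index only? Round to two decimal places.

0.91

Single correction: r_c = r_obs / √r_xx = 0.85 / √0.87 = 0.85 / 0.9327 ≈ 0.91.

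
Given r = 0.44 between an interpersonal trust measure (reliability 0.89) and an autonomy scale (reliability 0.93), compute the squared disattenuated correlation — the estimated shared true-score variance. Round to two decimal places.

0.23

Disattenuated r = 0.44 / √(0.89 × 0.93) = 0.44 / 0.9098 = 0.4836.
Shared true-score variance = 0.4836² = 0.2339 ≈ 0.23.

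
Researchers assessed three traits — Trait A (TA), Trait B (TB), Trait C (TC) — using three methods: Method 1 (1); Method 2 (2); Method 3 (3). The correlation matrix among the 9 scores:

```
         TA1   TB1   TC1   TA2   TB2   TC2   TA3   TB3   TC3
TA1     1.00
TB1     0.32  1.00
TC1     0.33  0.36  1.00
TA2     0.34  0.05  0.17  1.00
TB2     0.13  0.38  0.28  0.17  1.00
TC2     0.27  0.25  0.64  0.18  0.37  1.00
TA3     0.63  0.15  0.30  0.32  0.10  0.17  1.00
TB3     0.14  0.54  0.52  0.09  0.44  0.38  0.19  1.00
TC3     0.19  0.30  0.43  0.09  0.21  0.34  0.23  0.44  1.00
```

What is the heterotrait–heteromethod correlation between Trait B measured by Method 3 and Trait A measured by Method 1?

Different traits and methods: r(TB3, TA1) = 0.14.

0.14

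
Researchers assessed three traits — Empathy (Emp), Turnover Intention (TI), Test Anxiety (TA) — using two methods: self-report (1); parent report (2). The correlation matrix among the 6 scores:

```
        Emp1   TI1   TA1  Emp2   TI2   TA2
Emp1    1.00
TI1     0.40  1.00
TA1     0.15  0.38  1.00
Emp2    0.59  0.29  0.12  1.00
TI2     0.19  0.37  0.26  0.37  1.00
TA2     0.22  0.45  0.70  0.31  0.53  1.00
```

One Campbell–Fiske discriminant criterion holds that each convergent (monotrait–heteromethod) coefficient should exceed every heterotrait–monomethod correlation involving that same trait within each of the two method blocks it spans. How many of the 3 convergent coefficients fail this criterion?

1

Convergent coefficients and their comparison sets:
Emp (methods 1·2): 0.59 vs {0.40, 0.37, 0.15, 0.31} → pass.
TI (methods 1·2): 0.37 vs {0.40, 0.37, 0.38, 0.53} → fail.
TA (methods 1·2): 0.70 vs {0.15, 0.31, 0.38, 0.53} → pass.
1 of 3 fail.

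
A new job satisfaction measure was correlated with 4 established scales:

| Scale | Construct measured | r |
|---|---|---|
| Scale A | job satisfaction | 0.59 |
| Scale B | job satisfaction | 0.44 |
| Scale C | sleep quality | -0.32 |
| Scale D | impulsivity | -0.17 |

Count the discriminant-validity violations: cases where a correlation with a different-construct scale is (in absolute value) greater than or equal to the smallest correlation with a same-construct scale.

Convergent (same construct = job satisfaction): Scale A, Scale B.
Smallest convergent = 0.44. Discriminant |r|: 0.32, 0.17; count ≥ 0.44 → 0.

0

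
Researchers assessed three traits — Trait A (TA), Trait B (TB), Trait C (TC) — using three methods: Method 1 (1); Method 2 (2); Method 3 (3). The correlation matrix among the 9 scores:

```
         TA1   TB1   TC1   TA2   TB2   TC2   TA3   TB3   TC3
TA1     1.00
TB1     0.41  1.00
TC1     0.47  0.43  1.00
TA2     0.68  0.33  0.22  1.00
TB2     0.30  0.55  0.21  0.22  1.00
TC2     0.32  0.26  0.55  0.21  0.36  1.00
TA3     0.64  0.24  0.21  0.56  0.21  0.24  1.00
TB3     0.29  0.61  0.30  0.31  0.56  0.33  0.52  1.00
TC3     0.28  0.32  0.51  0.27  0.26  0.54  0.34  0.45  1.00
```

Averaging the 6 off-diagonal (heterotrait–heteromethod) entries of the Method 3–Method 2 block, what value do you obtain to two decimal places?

0.27

HTHM values (method 3 × method 2): 0.21, 0.24, 0.31, 0.33, 0.27, 0.26; mean = 1.62/6 = 0.27.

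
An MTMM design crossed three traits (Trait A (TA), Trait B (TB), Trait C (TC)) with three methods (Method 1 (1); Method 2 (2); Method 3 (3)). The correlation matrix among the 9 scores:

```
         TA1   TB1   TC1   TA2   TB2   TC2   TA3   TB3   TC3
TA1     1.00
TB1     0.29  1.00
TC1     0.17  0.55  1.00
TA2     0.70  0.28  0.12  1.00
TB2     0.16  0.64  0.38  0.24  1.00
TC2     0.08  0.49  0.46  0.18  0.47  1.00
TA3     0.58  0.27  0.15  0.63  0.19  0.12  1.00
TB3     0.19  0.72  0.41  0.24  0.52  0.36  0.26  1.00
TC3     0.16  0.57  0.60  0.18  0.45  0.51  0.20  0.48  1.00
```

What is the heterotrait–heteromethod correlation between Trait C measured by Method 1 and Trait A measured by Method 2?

Different traits and methods: r(TC1, TA2) = 0.12.

0.12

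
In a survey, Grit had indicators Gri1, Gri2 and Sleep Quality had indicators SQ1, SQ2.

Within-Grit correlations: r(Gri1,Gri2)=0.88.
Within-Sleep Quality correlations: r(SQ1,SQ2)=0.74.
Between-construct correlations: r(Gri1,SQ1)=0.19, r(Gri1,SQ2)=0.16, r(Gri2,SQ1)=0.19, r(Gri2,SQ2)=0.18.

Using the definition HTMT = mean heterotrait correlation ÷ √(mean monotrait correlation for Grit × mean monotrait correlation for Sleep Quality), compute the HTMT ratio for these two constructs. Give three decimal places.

0.223

Mean between = 0.72/4 = 0.1800.
Mean within-Gri = 0.88/1 = 0.8800; mean within-SQ = 0.74/1 = 0.7400.
Geometric mean = √(0.8800 × 0.7400) = 0.8070.
HTMT = 0.1800 / 0.8070 = 0.223.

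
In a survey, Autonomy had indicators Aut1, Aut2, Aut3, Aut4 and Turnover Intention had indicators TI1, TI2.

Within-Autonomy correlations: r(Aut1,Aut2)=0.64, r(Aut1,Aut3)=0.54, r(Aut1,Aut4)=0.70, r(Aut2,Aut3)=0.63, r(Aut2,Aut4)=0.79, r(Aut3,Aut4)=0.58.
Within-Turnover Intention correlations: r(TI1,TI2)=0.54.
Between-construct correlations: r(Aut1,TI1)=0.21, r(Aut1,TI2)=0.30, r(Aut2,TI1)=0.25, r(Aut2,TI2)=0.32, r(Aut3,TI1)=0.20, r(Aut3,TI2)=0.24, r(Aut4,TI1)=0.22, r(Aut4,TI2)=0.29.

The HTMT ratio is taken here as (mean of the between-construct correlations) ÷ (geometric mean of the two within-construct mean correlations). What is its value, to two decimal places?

0.43

Mean heterotrait r = 2.03/8 = 0.2538.
Mean within-Aut = 3.88/6 = 0.6467; mean within-TI = 0.54/1 = 0.5400.
Geometric mean = √(0.6467 × 0.5400) = 0.5909.
HTMT = 0.2538 / 0.5909 = 0.43.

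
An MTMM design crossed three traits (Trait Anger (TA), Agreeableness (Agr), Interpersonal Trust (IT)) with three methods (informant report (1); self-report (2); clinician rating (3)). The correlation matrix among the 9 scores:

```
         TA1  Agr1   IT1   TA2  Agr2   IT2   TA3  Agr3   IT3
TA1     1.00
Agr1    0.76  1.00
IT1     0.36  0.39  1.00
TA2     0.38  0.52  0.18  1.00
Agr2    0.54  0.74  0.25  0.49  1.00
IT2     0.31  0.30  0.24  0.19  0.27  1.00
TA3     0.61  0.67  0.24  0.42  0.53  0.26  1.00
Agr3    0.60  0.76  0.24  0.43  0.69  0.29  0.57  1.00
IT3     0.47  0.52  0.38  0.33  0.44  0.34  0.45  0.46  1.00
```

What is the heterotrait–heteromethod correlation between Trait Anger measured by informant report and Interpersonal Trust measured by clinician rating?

0.47

Different traits and methods: r(TA1, IT3) = 0.47.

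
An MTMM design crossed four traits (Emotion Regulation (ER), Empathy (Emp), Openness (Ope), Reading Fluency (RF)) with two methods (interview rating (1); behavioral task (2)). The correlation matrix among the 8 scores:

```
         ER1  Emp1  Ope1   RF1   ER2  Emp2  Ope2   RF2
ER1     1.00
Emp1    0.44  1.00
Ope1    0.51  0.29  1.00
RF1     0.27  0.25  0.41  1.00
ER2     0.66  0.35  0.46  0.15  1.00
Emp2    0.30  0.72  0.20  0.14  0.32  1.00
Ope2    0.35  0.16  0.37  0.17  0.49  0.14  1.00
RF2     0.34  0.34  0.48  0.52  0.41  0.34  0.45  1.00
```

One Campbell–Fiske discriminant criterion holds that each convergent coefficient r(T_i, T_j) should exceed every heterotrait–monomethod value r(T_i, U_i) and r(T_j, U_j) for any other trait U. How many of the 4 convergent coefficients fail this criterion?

Convergent coefficients and their comparison sets:
ER (methods 1·2): 0.66 vs {0.44, 0.32, 0.51, 0.49, 0.27, 0.41} → pass.
Emp (methods 1·2): 0.72 vs {0.44, 0.32, 0.29, 0.14, 0.25, 0.34} → pass.
Ope (methods 1·2): 0.37 vs {0.51, 0.49, 0.29, 0.14, 0.41, 0.45} → fail.
RF (methods 1·2): 0.52 vs {0.27, 0.41, 0.25, 0.34, 0.41, 0.45} → pass.
1 of 4 fail.

1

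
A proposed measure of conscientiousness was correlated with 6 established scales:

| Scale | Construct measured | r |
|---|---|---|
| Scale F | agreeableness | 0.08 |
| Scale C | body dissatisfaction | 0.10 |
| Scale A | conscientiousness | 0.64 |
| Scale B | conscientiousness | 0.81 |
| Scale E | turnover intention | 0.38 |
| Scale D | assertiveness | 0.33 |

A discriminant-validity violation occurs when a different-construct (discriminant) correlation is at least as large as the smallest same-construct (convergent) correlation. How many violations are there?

Convergent (same construct = conscientiousness): Scale A, Scale B.
Smallest convergent = 0.64. Discriminant values: 0.08, 0.10, 0.38, 0.33; count ≥ 0.64 → 0.

0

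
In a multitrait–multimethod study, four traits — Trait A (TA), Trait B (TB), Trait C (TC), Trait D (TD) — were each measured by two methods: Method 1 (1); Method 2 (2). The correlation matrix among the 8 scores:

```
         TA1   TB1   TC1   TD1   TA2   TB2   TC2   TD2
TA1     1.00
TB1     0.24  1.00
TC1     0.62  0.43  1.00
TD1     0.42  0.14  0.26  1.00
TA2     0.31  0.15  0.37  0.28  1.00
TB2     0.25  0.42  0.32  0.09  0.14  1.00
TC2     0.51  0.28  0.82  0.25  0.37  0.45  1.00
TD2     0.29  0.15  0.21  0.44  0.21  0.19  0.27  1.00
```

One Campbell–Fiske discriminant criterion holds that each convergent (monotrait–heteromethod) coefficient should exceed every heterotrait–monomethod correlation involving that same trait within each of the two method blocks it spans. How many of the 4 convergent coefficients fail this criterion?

2

Each convergent coefficient versus the relevant comparison correlations:
TA (methods 1·2): 0.31 vs {0.24, 0.14, 0.62, 0.37, 0.42, 0.21} → fail.
TB (methods 1·2): 0.42 vs {0.24, 0.14, 0.43, 0.45, 0.14, 0.19} → fail.
TC (methods 1·2): 0.82 vs {0.62, 0.37, 0.43, 0.45, 0.26, 0.27} → pass.
TD (methods 1·2): 0.44 vs {0.42, 0.21, 0.14, 0.19, 0.26, 0.27} → pass.
2 of 4 fail.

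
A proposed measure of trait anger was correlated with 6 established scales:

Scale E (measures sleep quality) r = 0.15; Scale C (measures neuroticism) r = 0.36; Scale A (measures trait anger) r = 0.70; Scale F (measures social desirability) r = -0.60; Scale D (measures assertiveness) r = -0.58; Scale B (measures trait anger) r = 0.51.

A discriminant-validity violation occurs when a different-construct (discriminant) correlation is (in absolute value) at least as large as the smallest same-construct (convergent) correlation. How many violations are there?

2

Convergent (same construct = trait anger): Scale A, Scale B.
Smallest convergent = 0.51. Discriminant |r|: 0.15, 0.36, 0.60, 0.58; count ≥ 0.51 → 2.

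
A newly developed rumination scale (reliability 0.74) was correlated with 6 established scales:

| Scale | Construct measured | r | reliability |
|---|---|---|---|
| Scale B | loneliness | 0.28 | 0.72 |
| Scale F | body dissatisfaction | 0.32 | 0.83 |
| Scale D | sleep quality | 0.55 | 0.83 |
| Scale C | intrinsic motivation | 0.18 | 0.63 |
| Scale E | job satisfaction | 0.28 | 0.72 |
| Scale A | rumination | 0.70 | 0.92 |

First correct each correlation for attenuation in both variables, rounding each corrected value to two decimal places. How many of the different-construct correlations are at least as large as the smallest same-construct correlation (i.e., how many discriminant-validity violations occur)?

Disattenuated r (r / √(r_scale · r_new)):
  Scale B (disc): 0.28 / √(0.72·0.74) = 0.38
  Scale F (disc): 0.32 / √(0.83·0.74) = 0.41
  Scale D (disc): 0.55 / √(0.83·0.74) = 0.70
  Scale C (disc): 0.18 / √(0.63·0.74) = 0.26
  Scale E (disc): 0.28 / √(0.72·0.74) = 0.38
  Scale A (conv): 0.70 / √(0.92·0.74) = 0.85
Smallest convergent = 0.85. Discriminant values: 0.38, 0.41, 0.70, 0.26, 0.38; count ≥ 0.85 → 0.

0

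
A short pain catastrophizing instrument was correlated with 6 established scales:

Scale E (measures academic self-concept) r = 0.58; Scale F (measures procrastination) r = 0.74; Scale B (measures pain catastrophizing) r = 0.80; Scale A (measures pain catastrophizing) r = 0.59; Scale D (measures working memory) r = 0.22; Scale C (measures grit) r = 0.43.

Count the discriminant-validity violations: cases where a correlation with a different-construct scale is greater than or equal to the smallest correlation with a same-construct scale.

Convergent (same construct = pain catastrophizing): Scale B, Scale A.
Smallest convergent = 0.59. Discriminant values: 0.58, 0.74, 0.22, 0.43; count ≥ 0.59 → 1.

1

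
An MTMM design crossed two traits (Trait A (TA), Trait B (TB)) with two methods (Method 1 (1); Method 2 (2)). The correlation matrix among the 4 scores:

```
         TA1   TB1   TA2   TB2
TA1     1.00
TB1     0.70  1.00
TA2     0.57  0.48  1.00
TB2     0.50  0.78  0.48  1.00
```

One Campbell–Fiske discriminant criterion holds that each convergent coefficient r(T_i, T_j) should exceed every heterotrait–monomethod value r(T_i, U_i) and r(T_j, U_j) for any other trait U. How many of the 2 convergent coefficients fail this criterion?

Each convergent coefficient versus the relevant comparison correlations:
TA (methods 1·2): 0.57 vs {0.70, 0.48} → fail.
TB (methods 1·2): 0.78 vs {0.70, 0.48} → pass.
1 of 2 fail.

1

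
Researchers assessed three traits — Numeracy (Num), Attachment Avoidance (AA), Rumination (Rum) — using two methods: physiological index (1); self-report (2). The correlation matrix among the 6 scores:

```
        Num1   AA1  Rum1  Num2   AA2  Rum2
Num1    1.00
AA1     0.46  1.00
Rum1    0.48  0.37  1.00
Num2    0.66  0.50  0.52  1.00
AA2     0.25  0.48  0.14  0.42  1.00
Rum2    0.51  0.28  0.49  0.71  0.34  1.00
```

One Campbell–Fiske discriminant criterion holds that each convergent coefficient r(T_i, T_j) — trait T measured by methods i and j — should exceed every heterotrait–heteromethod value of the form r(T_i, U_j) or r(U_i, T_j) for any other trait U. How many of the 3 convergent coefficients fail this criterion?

Checking each validity diagonal entry against its comparison values:
Num (methods 1·2): 0.66 vs {0.25, 0.50, 0.51, 0.52} → pass.
AA (methods 1·2): 0.48 vs {0.50, 0.25, 0.28, 0.14} → fail.
Rum (methods 1·2): 0.49 vs {0.52, 0.51, 0.14, 0.28} → fail.
2 of 3 fail.

2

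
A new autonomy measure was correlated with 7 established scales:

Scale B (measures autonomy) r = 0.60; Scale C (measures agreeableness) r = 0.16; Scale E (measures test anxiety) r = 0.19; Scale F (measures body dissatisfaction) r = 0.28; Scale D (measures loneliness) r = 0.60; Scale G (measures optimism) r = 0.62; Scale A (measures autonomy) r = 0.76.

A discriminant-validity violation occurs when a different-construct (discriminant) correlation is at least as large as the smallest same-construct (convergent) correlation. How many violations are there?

Convergent (same construct = autonomy): Scale B, Scale A.
Smallest convergent = 0.60. Discriminant values: 0.16, 0.19, 0.28, 0.60, 0.62; count ≥ 0.60 → 2.

2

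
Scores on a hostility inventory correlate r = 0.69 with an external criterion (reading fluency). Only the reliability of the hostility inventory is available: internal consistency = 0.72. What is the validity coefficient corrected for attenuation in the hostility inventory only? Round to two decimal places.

Single correction: r_c = r_obs / √r_xx = 0.69 / √0.72 = 0.69 / 0.8485 ≈ 0.81.

0.81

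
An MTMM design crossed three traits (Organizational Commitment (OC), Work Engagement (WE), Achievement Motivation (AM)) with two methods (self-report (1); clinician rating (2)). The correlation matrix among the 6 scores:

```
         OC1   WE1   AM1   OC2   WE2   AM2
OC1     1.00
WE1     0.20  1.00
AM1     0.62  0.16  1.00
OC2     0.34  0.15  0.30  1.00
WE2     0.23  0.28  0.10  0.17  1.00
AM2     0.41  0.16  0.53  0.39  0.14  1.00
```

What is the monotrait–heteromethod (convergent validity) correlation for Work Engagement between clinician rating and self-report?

0.28

Same trait (WE), different methods: r(WE2, WE1) = 0.28.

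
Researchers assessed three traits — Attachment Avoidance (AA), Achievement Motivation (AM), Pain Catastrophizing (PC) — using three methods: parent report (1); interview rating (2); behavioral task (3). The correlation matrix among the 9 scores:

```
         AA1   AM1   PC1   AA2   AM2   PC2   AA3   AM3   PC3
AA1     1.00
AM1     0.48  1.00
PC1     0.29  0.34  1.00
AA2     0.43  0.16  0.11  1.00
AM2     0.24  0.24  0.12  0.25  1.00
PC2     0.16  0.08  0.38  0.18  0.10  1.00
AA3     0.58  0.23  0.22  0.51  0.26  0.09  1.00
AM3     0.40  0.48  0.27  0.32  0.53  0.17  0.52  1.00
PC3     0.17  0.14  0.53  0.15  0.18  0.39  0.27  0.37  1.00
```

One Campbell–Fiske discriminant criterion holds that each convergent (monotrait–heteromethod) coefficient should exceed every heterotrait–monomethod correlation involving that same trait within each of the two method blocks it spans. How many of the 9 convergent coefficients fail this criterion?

Checking each validity diagonal entry against its comparison values:
AA (methods 1·2): 0.43 vs {0.48, 0.25, 0.29, 0.18} → fail.
AA (methods 1·3): 0.58 vs {0.48, 0.52, 0.29, 0.27} → pass.
AA (methods 2·3): 0.51 vs {0.25, 0.52, 0.18, 0.27} → fail.
AM (methods 1·2): 0.24 vs {0.48, 0.25, 0.34, 0.10} → fail.
AM (methods 1·3): 0.48 vs {0.48, 0.52, 0.34, 0.37} → fail.
AM (methods 2·3): 0.53 vs {0.25, 0.52, 0.10, 0.37} → pass.
PC (methods 1·2): 0.38 vs {0.29, 0.18, 0.34, 0.10} → pass.
PC (methods 1·3): 0.53 vs {0.29, 0.27, 0.34, 0.37} → pass.
PC (methods 2·3): 0.39 vs {0.18, 0.27, 0.10, 0.37} → pass.
4 of 9 fail.

4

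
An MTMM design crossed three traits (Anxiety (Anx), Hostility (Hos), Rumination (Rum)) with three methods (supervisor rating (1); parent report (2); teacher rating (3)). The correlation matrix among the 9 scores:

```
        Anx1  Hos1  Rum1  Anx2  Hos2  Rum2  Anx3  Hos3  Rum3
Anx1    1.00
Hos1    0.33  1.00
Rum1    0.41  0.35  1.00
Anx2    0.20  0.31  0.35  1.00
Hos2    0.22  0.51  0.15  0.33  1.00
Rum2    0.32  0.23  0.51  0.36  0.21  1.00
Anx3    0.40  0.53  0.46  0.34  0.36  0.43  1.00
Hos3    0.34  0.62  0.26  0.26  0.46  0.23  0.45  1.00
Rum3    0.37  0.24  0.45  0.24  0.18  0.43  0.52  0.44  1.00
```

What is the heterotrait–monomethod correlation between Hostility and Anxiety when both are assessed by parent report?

Different traits, same method: r(Hos2, Anx2) = 0.33.

0.33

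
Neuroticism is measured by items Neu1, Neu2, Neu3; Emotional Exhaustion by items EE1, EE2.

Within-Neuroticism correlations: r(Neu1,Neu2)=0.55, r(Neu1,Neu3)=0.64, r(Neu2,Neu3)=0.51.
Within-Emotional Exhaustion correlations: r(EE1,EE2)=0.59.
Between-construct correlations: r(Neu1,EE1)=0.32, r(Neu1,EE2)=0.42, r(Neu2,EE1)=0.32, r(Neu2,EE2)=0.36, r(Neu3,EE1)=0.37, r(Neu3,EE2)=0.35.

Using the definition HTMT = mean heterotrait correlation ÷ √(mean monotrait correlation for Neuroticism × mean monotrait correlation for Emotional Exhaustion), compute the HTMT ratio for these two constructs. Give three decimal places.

Mean between = 2.14/6 = 0.3567.
Mean within-Neu = 1.70/3 = 0.5667; mean within-EE = 0.59/1 = 0.5900.
Geometric mean = √(0.5667 × 0.5900) = 0.5782.
HTMT = 0.3567 / 0.5782 = 0.617.

0.617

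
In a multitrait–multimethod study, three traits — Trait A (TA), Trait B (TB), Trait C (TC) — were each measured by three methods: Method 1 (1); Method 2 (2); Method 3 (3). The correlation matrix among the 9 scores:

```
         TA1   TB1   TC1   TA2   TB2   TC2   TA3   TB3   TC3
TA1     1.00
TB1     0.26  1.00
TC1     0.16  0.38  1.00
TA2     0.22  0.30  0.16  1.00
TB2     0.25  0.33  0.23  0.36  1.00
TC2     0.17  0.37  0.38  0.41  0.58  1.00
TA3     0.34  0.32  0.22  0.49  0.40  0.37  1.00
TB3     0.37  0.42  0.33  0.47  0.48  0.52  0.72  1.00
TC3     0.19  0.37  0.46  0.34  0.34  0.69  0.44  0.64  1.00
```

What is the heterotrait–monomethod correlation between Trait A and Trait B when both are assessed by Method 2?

Different traits, same method: r(TA2, TB2) = 0.36.

0.36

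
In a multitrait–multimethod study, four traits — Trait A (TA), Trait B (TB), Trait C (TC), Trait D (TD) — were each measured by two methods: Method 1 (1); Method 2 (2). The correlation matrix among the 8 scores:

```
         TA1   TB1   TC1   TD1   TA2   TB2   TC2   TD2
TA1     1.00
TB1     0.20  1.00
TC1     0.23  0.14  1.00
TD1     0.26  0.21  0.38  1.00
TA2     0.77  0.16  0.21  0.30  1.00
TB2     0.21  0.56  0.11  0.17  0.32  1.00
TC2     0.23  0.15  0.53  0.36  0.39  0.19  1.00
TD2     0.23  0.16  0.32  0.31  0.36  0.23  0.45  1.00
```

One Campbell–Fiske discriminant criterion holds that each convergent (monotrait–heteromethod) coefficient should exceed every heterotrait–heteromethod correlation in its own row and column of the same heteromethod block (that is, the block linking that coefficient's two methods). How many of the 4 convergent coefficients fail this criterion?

1

Checking each validity diagonal entry against its comparison values:
TA (methods 1·2): 0.77 vs {0.21, 0.16, 0.23, 0.21, 0.23, 0.30} → pass.
TB (methods 1·2): 0.56 vs {0.16, 0.21, 0.15, 0.11, 0.16, 0.17} → pass.
TC (methods 1·2): 0.53 vs {0.21, 0.23, 0.11, 0.15, 0.32, 0.36} → pass.
TD (methods 1·2): 0.31 vs {0.30, 0.23, 0.17, 0.16, 0.36, 0.32} → fail.
1 of 4 fail.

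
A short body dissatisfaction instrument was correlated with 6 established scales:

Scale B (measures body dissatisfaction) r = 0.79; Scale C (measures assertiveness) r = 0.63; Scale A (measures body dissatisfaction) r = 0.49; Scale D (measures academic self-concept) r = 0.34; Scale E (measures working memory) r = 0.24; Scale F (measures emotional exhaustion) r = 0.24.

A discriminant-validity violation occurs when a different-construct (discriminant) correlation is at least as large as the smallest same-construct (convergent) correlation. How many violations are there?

1

Convergent (same construct = body dissatisfaction): Scale B, Scale A.
Smallest convergent = 0.49. Discriminant values: 0.63, 0.34, 0.24, 0.24; count ≥ 0.49 → 1.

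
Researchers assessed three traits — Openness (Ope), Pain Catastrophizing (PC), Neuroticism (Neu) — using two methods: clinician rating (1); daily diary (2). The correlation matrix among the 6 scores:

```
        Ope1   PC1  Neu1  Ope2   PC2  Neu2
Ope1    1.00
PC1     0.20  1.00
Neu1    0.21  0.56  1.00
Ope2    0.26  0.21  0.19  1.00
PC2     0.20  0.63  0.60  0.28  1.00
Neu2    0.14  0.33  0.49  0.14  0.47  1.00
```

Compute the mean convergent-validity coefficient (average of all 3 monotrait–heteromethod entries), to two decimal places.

Convergent values: 0.26, 0.63, 0.49; mean = 1.38/3 = 0.46.

0.46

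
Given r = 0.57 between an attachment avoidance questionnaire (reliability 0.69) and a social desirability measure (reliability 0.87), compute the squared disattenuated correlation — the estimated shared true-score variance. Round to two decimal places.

Disattenuated r = 0.57 / √(0.69 × 0.87) = 0.57 / 0.7748 = 0.7357.
Shared true-score variance = 0.7357² = 0.5413 ≈ 0.54.

0.54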